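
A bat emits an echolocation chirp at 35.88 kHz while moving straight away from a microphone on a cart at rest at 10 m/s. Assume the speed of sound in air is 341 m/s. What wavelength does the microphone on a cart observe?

9.78 mm

Moving source, stationary observer: f' = f · v/(v + v_s) since the source is receding.
f' = 35.88 × 341/(341 + 10) ≈ 34.9 kHz.
λ' = v/f' = 341/34857.8 ≈ 9.78 mm.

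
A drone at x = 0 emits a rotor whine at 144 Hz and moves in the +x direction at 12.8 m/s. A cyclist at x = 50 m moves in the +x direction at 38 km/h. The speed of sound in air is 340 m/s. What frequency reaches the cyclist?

145 Hz

38 km/h = 10.56 m/s.
The observer lies on the +x side, so the source is heading toward the observer and the observer is heading away from the source.
General Doppler shift: f' = f · (v − v_o)/(v − v_s).
f' = 144 × (340 − 10.56)/(340 − 12.8) = 144 × 329.44/327.2 ≈ 145 Hz.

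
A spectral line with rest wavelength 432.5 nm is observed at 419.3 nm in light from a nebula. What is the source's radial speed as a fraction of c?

λ'/λ₀ = 0.9695 < 1 (blueshift), so the source is approaching.
λ'/λ₀ = √((1 − β)/(1 + β)) for an approaching source ⇒ β = (1 − r²)/(1 + r²) with r = λ'/λ₀.
β = (1 − 0.9399)/(1 + 0.9399) ≈ 0.031.

0.031c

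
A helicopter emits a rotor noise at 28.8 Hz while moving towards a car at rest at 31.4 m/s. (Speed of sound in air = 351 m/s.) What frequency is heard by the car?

31.6 Hz

Moving source, stationary observer: f' = f · v/(v − v_s) since the source is approaching.
f' = 28.8 × 351/(351 − 31.4) = 28.8 × 351/319.6 ≈ 31.6 Hz.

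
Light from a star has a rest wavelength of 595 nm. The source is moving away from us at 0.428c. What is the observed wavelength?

Relativistic Doppler for wavelength: λ' = λ₀ · √((1 + β)/(1 − β)).
λ' = 595 × √(1.4280/0.5720) = 595 × 1.58003 ≈ 940.1 nm.

940.1 nm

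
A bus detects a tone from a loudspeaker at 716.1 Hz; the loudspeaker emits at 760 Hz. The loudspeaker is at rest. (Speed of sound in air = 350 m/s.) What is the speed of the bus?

f' < f, so the bus is receding.
f' = f · (v − v_o)/v ⇒ v_o = v · |f'/f − 1|.
v_o = 350 × |716.1/760 − 1| = 350 × 0.05776 ≈ 20.2 m/s.

20.2 m/s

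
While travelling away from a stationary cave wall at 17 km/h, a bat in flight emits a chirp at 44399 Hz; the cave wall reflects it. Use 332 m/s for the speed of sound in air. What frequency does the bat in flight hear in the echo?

17 km/h = 4.722 m/s.
The cave wall receives the sound from a moving source: f₁ = f₀ · v/(v + v_e) = 44399 × 332/336.72 ≈ 43776 Hz.
On the return leg the bat in flight is a moving observer: f₂ = f₁ · (v − v_e)/v = 43776 × 327.28/332 ≈ 43154 Hz.
Equivalently f₂ = f₀ · (v − v_e)/(v + v_e).

43154 Hz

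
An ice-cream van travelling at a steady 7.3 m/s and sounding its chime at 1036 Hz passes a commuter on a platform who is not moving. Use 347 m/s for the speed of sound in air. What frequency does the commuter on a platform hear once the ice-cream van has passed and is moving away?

Receding: f₂ = f · v/(v + v_s) = 1036 × 347/354.3 ≈ 1015 Hz.

1015 Hz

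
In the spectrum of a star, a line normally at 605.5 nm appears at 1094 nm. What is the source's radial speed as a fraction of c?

λ'/λ₀ = 1.8068 > 1 (redshift), so the source is receding.
λ'/λ₀ = √((1 + β)/(1 − β)) for a receding source ⇒ β = (r² − 1)/(r² + 1) with r = λ'/λ₀.
β = (3.2644 − 1)/(3.2644 + 1) ≈ 0.531.

0.531c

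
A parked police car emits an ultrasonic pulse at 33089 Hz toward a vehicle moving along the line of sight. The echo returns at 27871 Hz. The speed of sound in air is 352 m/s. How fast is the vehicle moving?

30 m/s

Double Doppler shift off a moving reflector: f₂ = f₀ · (v + u)/(v − u) (u > 0 toward emitter).
Rearranging, u = v · (f₂ − f₀)/(f₂ + f₀) = 352 × -5218/60960 ≈ -30 m/s.
So the vehicle is moving at 30 m/s away from the emitter.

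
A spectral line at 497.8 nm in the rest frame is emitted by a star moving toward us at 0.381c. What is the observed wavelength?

333.3 nm

Relativistic Doppler for wavelength: λ' = λ₀ · √((1 − β)/(1 + β)).
λ' = 497.8 × √(0.6190/1.3810) = 497.8 × 0.66950 ≈ 333.3 nm.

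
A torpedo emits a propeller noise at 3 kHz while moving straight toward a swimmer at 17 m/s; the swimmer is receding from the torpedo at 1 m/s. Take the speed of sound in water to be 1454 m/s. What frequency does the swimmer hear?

3.03 kHz

General Doppler shift: f' = f · (v − v_o)/(v − v_s).
f' = 3 × (1454 − 1)/(1454 − 17) = 3 × 1453/1437 ≈ 3.03 kHz.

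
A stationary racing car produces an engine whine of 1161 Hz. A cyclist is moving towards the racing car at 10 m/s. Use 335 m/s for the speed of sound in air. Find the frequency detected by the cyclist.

1196 Hz

Only the observer moves, toward the source, so f' = f · (v + v_o)/v.
f' = 1161 × (335 + 10)/335 = 1161 × 345/335 ≈ 1196 Hz.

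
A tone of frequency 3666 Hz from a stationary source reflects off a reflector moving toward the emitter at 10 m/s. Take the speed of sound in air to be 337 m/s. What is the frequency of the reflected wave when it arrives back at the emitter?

3890 Hz

The reflector first receives the wave as a moving observer: f₁ = f₀ · (v + u)/v = 3666 × (337 + 10)/337 ≈ 3775 Hz.
The reflection then acts as a moving source: f₂ = f₁ · v/(v − u) ≈ 3890 Hz.
Equivalently f₂ = f₀ · (v + u)/(v − u).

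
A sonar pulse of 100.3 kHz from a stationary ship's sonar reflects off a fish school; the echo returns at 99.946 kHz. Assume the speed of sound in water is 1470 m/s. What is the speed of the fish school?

Double Doppler shift off a moving reflector: f₂ = f₀ · (v + u)/(v − u) (u > 0 toward emitter).
Rearranging, u = v · (f₂ − f₀)/(f₂ + f₀) = 1470 × -0.354/200.246 ≈ -2.60 m/s.
So the fish school is moving at 2.60 m/s away from the emitter.

2.60 m/s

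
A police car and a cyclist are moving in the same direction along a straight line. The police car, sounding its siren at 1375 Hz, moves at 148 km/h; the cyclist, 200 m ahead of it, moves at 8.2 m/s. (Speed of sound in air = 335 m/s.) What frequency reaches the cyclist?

1529 Hz

148 km/h = 41.11 m/s.
The cyclist is ahead, so the police car is moving toward it while the cyclist is moving away from the police car.
General Doppler shift: f' = f · (v − v_o)/(v − v_s).
f' = 1375 × (335 − 8.2)/(335 − 41.11) = 1375 × 326.8/293.89 ≈ 1529 Hz.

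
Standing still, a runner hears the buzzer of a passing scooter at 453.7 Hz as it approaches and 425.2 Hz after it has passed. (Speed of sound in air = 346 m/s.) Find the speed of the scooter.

11.2 m/s

f₁/f₂ = (v + v_s)/(v − v_s), so v_s = v · (f₁ − f₂)/(f₁ + f₂).
v_s = 346 × (453.7 − 425.2)/(453.7 + 425.2) = 346 × 28.5/878.9 ≈ 11.2 m/s.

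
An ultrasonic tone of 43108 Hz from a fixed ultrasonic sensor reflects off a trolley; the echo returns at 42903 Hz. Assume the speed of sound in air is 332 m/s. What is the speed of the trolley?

Double Doppler shift off a moving reflector: f₂ = f₀ · (v + u)/(v − u) (u > 0 toward emitter).
Rearranging, u = v · (f₂ − f₀)/(f₂ + f₀) = 332 × -205/86011 ≈ -0.79 m/s.
So the trolley is moving at 0.79 m/s away from the emitter.

0.79 m/s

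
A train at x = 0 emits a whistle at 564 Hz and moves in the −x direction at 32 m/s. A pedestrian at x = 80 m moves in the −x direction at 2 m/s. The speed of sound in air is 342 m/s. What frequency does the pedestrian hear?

519 Hz

The observer lies on the +x side, so the source is heading away from the observer and the observer is heading toward the source.
Both move, so f' = f · (v + v_o)/(v + v_s).
f' = 564 × (342 + 2)/(342 + 32) = 564 × 344/374 ≈ 519 Hz.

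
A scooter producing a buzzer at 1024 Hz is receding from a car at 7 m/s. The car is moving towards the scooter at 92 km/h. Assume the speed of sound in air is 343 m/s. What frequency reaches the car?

92 km/h = 25.56 m/s.
Both move, so f' = f · (v + v_o)/(v + v_s).
f' = 1024 × (343 + 25.56)/(343 + 7) = 1024 × 368.56/350 ≈ 1078 Hz.

1078 Hz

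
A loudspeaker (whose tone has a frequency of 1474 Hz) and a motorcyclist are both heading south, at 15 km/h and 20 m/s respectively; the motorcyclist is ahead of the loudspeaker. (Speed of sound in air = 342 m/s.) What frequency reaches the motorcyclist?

15 km/h = 4.167 m/s.
The motorcyclist is ahead, so the loudspeaker is moving toward it while the motorcyclist is moving away from the loudspeaker.
General Doppler shift: f' = f · (v − v_o)/(v − v_s).
f' = 1474 × (342 − 20)/(342 − 4.167) = 1474 × 322/337.83 ≈ 1405 Hz.

1405 Hz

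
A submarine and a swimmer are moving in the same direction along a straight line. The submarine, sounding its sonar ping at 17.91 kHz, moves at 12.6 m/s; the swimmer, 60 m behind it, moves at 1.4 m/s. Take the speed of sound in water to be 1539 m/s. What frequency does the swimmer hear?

The swimmer is behind, so the submarine is moving away from it while the swimmer is moving toward the submarine.
Both move, so f' = f · (v + v_o)/(v + v_s).
f' = 17.91 × (1539 + 1.4)/(1539 + 12.6) = 17.91 × 1540.4/1551.6 ≈ 17.78 kHz.

17.78 kHz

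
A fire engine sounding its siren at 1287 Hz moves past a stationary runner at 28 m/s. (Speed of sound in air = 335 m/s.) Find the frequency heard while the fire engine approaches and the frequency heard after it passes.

1404 Hz approaching; 1188 Hz receding

Approaching: f₁ = f · v/(v − v_s) = 1287 × 335/307 ≈ 1404 Hz.
Receding: f₂ = f · v/(v + v_s) = 1287 × 335/363 ≈ 1188 Hz.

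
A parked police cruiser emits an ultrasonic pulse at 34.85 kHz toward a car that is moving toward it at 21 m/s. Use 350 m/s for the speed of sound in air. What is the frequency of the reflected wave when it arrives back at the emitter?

The car first receives the wave as a moving observer: f₁ = f₀ · (v + u)/v = 34.85 × (350 + 21)/350 ≈ 36.9 kHz.
On reflection it acts as a source moving toward the stationary detector: f₂ = f₁ · v/(v − u) = 36.9 × 350/329 ≈ 39.3 kHz.
Equivalently f₂ = f₀ · (v + u)/(v − u).

39.3 kHz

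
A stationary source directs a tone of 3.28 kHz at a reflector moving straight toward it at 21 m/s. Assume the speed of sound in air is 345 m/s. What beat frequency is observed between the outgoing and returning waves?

The reflector first receives the wave as a moving observer: f₁ = f₀ · (v + u)/v = 3.28 × (345 + 21)/345 ≈ 3.480 kHz.
The reflection then acts as a moving source: f₂ = f₁ · v/(v − u) ≈ 3.705 kHz.
Equivalently f₂ = f₀ · (v + u)/(v − u).
Beat frequency (with f₀ = 3280 Hz): |f₂ − f₀| = 2u·f₀/(v − u) = 2 × 21 × 3280/324 ≈ 425 Hz.

425 Hz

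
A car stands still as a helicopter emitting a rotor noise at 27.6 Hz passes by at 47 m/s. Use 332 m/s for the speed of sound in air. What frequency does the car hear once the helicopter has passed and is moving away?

Receding: f₂ = f · v/(v + v_s) = 27.6 × 332/379 ≈ 24.2 Hz.

24.2 Hz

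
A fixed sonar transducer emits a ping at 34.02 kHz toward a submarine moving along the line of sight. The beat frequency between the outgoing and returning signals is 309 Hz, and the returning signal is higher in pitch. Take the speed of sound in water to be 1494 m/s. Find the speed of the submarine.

Double Doppler shift off a moving reflector: f₂ = f₀ · (v + u)/(v − u) (u > 0 toward emitter).
Returning signal is higher, so f₂ = f₀ + Δf = 34020 + 309 = 34329 Hz.
Rearranging, u = v · (f₂ − f₀)/(f₂ + f₀) = 1494 × 309/68349 ≈ 6.8 m/s.
So the submarine is moving at 6.8 m/s toward the emitter.

6.8 m/s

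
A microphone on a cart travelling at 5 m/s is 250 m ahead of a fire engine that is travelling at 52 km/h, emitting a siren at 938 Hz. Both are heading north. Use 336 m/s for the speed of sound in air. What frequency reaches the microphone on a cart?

966 Hz

52 km/h = 14.44 m/s.
The microphone on a cart is ahead, so the fire engine is moving toward it while the microphone on a cart is moving away from the fire engine.
Both move, so f' = f · (v − v_o)/(v − v_s).
f' = 938 × (336 − 5)/(336 − 14.44) = 938 × 331/321.56 ≈ 966 Hz.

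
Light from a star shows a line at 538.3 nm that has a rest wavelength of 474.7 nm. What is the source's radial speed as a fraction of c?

λ'/λ₀ = 1.1340 > 1 (redshift), so the source is receding.
λ'/λ₀ = √((1 + β)/(1 − β)) for a receding source ⇒ β = (r² − 1)/(r² + 1) with r = λ'/λ₀.
β = (1.2859 − 1)/(1.2859 + 1) ≈ 0.125.

0.125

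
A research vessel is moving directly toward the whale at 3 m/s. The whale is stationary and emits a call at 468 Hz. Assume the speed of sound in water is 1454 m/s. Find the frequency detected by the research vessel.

469 Hz

Only the observer moves, toward the source, so f' = f · (v + v_o)/v.
f' = 468 × (1454 + 3)/1454 = 468 × 1457/1454 ≈ 469 Hz.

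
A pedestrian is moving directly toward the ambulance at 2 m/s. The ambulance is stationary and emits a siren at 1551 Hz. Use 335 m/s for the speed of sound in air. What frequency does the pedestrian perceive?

Moving observer, stationary source: f' = f · (v + v_o)/v.
f' = 1551 × (335 + 2)/335 = 1551 × 337/335 ≈ 1560 Hz.

1560 Hz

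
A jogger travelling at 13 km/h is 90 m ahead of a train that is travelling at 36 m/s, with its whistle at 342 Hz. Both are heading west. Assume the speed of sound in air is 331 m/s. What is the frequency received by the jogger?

380 Hz

13 km/h = 3.611 m/s.
The jogger is ahead, so the train is moving toward it while the jogger is moving away from the train.
General Doppler shift: f' = f · (v − v_o)/(v − v_s).
f' = 342 × (331 − 3.611)/(331 − 36) = 342 × 327.39/295 ≈ 380 Hz.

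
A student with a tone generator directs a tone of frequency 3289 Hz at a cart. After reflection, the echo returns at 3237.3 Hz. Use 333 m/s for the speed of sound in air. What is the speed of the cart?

Double Doppler shift off a moving reflector: f₂ = f₀ · (v + u)/(v − u) (u > 0 toward emitter).
Rearranging, u = v · (f₂ − f₀)/(f₂ + f₀) = 333 × -51.7/6526.3 ≈ -2.64 m/s.
So the cart is moving at 2.64 m/s away from the emitter.

2.64 m/s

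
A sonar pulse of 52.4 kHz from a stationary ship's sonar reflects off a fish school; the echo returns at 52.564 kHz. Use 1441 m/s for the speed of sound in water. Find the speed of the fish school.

Double Doppler shift off a moving reflector: f₂ = f₀ · (v + u)/(v − u) (u > 0 toward emitter).
Rearranging, u = v · (f₂ − f₀)/(f₂ + f₀) = 1441 × 0.164/104.964 ≈ 2.25 m/s.
So the fish school is moving at 2.25 m/s toward the emitter.

2.25 m/s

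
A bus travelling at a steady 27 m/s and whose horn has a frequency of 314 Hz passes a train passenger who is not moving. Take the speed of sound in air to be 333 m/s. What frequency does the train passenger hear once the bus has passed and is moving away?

Receding: f₂ = f · v/(v + v_s) = 314 × 333/360 ≈ 290 Hz.

290 Hz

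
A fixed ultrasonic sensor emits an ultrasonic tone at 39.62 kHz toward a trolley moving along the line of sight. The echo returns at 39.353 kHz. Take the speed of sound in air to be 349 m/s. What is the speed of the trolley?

Double Doppler shift off a moving reflector: f₂ = f₀ · (v + u)/(v − u) (u > 0 toward emitter).
Rearranging, u = v · (f₂ − f₀)/(f₂ + f₀) = 349 × -0.267/78.973 ≈ -1.18 m/s.
So the trolley is moving at 1.18 m/s away from the emitter.

1.18 m/s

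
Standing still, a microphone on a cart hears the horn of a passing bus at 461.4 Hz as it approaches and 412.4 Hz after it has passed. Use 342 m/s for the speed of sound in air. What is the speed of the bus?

19.2 m/s

f₁/f₂ = (v + v_s)/(v − v_s), so v_s = v · (f₁ − f₂)/(f₁ + f₂).
v_s = 342 × (461.4 − 412.4)/(461.4 + 412.4) = 342 × 49.0/873.8 ≈ 19.2 m/s.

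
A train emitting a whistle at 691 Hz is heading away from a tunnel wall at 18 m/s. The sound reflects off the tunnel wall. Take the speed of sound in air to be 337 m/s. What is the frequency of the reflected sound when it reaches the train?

621 Hz

The tunnel wall receives the sound from a moving source: f₁ = f₀ · v/(v + v_e) = 691 × 337/355 ≈ 656 Hz.
On the return leg the train is a moving observer: f₂ = f₁ · (v − v_e)/v = 656 × 319/337 ≈ 621 Hz.
Equivalently f₂ = f₀ · (v − v_e)/(v + v_e).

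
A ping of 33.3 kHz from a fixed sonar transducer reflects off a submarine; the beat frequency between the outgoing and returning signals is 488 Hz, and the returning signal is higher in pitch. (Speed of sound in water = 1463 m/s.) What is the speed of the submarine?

Double Doppler shift off a moving reflector: f₂ = f₀ · (v + u)/(v − u) (u > 0 toward emitter).
Returning signal is higher, so f₂ = f₀ + Δf = 33300 + 488 = 33788 Hz.
Rearranging, u = v · (f₂ − f₀)/(f₂ + f₀) = 1463 × 488/67088 ≈ 10.6 m/s.
So the submarine is moving at 10.6 m/s toward the emitter.

10.6 m/s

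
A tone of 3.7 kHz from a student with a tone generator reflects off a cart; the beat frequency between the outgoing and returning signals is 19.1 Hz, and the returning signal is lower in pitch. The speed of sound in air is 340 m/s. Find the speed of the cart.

Double Doppler shift off a moving reflector: f₂ = f₀ · (v + u)/(v − u) (u > 0 toward emitter).
Returning signal is lower, so f₂ = f₀ − Δf = 3700 − 19.1 = 3680.9 Hz.
Rearranging, u = v · (f₂ − f₀)/(f₂ + f₀) = 340 × -19.1/7380.9 ≈ -0.88 m/s.
So the cart is moving at 0.88 m/s away from the emitter.

0.88 m/s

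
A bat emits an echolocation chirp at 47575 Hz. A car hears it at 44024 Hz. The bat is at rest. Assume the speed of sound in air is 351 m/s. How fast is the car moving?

f' < f, so the car is receding.
f' = f · (v − v_o)/v ⇒ v_o = v · |f'/f − 1|.
v_o = 351 × |44024/47575 − 1| = 351 × 0.07464 ≈ 26 m/s.

26 m/s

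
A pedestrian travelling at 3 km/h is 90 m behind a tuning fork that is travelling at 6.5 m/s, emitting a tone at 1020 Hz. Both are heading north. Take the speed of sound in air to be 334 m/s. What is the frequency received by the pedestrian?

1003 Hz

3 km/h = 0.8333 m/s.
The pedestrian is behind, so the tuning fork is moving away from it while the pedestrian is moving toward the tuning fork.
General Doppler shift: f' = f · (v + v_o)/(v + v_s).
f' = 1020 × (334 + 0.8333)/(334 + 6.5) = 1020 × 334.83/340.5 ≈ 1003 Hz.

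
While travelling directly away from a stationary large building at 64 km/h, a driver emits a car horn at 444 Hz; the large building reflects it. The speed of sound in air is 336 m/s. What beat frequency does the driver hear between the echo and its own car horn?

44.6 Hz

64 km/h = 17.78 m/s.
The large building receives the sound from a moving source: f₁ = f₀ · v/(v + v_e) = 444 × 336/353.78 ≈ 421.7 Hz.
On the return leg the driver is a moving observer: f₂ = f₁ · (v − v_e)/v = 421.7 × 318.22/336 ≈ 399.4 Hz.
Beat against the emitted tone: |f₂ − f₀| = 2v_e·f₀/(v + v_e) = 2 × 17.78 × 444/353.78 ≈ 44.6 Hz.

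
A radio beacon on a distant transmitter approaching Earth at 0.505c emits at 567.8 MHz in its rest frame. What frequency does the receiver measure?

Relativistic Doppler for frequency: f' = f₀ · √((1 + β)/(1 − β)).
f' = 567.8 × √(1.5050/0.4950) = 567.8 × 1.74368 ≈ 990.1 MHz.

990.1 MHz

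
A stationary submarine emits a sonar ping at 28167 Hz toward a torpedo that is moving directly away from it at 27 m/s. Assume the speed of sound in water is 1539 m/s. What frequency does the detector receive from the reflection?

At the torpedo (a moving observer), f₁ = f₀ · (v − u)/v = 28167 × 1512/1539 ≈ 27673 Hz.
On reflection it acts as a source moving away from the stationary detector: f₂ = f₁ · v/(v + u) = 27673 × 1539/1566 ≈ 27196 Hz.
Equivalently f₂ = f₀ · (v − u)/(v + u).

27196 Hz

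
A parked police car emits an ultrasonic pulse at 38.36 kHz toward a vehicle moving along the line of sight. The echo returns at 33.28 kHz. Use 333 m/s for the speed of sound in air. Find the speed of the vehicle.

23.6 m/s

Double Doppler shift off a moving reflector: f₂ = f₀ · (v + u)/(v − u) (u > 0 toward emitter).
Rearranging, u = v · (f₂ − f₀)/(f₂ + f₀) = 333 × -5.08/71.64 ≈ -23.6 m/s.
So the vehicle is moving at 23.6 m/s away from the emitter.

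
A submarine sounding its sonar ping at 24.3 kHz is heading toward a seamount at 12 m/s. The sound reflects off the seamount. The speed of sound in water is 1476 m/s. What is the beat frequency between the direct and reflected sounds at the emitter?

398 Hz

The seamount receives the sound from a moving source: f₁ = f₀ · v/(v − v_e) = 24.3 × 1476/1464 ≈ 24.499 kHz.
On the return leg the submarine is a moving observer: f₂ = f₁ · (v + v_e)/v = 24.499 × 1488/1476 ≈ 24.698 kHz.
Beat against the emitted tone (with f₀ = 24300 Hz): |f₂ − f₀| = 2v_e·f₀/(v − v_e) = 2 × 12 × 24300/1464 ≈ 398 Hz.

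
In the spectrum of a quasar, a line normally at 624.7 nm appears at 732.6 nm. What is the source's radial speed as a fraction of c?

0.158

λ'/λ₀ = 1.1727 > 1 (redshift), so the source is receding.
λ'/λ₀ = √((1 + β)/(1 − β)) for a receding source ⇒ β = (r² − 1)/(r² + 1) with r = λ'/λ₀.
β = (1.3753 − 1)/(1.3753 + 1) ≈ 0.158.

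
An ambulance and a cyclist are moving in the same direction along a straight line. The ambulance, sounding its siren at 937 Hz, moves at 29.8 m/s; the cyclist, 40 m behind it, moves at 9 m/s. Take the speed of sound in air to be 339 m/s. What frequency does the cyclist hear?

884 Hz

The cyclist is behind, so the ambulance is moving away from it while the cyclist is moving toward the ambulance.
Both move, so f' = f · (v + v_o)/(v + v_s).
f' = 937 × (339 + 9)/(339 + 29.8) = 937 × 348/368.8 ≈ 884 Hz.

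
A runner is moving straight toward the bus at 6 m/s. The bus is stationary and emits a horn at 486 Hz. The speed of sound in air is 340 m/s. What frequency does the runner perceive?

Only the observer moves, toward the source, so f' = f · (v + v_o)/v.
f' = 486 × (340 + 6)/340 = 486 × 346/340 ≈ 495 Hz.

495 Hz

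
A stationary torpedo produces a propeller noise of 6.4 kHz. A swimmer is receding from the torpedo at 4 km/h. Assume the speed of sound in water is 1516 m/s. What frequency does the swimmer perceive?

4 km/h = 1.111 m/s.
Only the observer moves, away from the source, so f' = f · (v − v_o)/v.
f' = 6.4 × (1516 − 1.111)/1516 = 6.4 × 1514.9/1516 ≈ 6.40 kHz.

6.40 kHz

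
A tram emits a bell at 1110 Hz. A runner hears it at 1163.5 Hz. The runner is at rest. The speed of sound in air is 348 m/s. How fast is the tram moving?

16.0 m/s

f' > f, so the tram is approaching.
f' = f · v/(v − v_s) ⇒ v_s = v · |1 − f/f'|.
v_s = 348 × |1 − 1110/1163.5| = 348 × 0.04598 ≈ 16.0 m/s.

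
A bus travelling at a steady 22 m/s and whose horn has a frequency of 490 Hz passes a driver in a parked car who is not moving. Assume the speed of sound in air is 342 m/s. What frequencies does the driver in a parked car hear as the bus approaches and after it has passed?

524 Hz approaching; 460 Hz receding

Approaching: f₁ = f · v/(v − v_s) = 490 × 342/320 ≈ 524 Hz.
Receding: f₂ = f · v/(v + v_s) = 490 × 342/364 ≈ 460 Hz.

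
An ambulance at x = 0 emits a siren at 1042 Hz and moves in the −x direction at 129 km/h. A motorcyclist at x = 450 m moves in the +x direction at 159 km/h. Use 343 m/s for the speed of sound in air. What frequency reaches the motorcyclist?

129 km/h = 35.83 m/s; 159 km/h = 44.17 m/s.
The observer lies on the +x side, so the source is heading away from the observer and the observer is heading away from the source.
General Doppler shift: f' = f · (v − v_o)/(v + v_s).
f' = 1042 × (343 − 44.17)/(343 + 35.83) = 1042 × 298.83/378.83 ≈ 822 Hz.

822 Hz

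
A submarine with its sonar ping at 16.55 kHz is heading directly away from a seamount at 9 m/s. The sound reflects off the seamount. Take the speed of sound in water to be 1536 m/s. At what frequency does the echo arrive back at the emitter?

16.36 kHz

The seamount receives the sound from a moving source: f₁ = f₀ · v/(v + v_e) = 16.55 × 1536/1545 ≈ 16.45 kHz.
On the return leg the submarine is a moving observer: f₂ = f₁ · (v − v_e)/v = 16.45 × 1527/1536 ≈ 16.36 kHz.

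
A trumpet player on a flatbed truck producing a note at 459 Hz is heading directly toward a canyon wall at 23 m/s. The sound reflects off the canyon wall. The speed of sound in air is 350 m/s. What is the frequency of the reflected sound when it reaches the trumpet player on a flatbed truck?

524 Hz

The canyon wall receives the sound from a moving source: f₁ = f₀ · v/(v − v_e) = 459 × 350/327 ≈ 491 Hz.
On the return leg the trumpet player on a flatbed truck is a moving observer: f₂ = f₁ · (v + v_e)/v = 491 × 373/350 ≈ 524 Hz.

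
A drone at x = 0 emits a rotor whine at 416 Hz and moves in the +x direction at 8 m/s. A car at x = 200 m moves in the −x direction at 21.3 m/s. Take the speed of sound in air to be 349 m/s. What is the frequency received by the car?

The observer lies on the +x side, so the source is heading toward the observer and the observer is heading toward the source.
General Doppler shift: f' = f · (v + v_o)/(v − v_s).
f' = 416 × (349 + 21.3)/(349 − 8) = 416 × 370.3/341 ≈ 452 Hz.

452 Hz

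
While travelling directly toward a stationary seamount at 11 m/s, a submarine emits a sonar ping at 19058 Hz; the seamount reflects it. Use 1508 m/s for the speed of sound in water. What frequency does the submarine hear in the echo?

19338 Hz

The seamount receives the sound from a moving source: f₁ = f₀ · v/(v − v_e) = 19058 × 1508/1497 ≈ 19198 Hz.
On the return leg the submarine is a moving observer: f₂ = f₁ · (v + v_e)/v = 19198 × 1519/1508 ≈ 19338 Hz.
Equivalently f₂ = f₀ · (v + v_e)/(v − v_e).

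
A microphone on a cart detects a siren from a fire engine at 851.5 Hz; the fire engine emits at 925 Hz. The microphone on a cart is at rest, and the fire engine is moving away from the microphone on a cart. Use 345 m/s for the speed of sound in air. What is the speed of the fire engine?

f' = f · v/(v + v_s) ⇒ v_s = v · |1 − f/f'|.
v_s = 345 × |1 − 925/851.5| = 345 × 0.08632 ≈ 30 m/s.

30 m/s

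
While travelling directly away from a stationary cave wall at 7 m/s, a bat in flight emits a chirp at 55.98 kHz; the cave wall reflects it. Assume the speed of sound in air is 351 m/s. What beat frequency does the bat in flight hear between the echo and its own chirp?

2189 Hz

The cave wall receives the sound from a moving source: f₁ = f₀ · v/(v + v_e) = 55.98 × 351/358 ≈ 54.89 kHz.
On the return leg the bat in flight is a moving observer: f₂ = f₁ · (v − v_e)/v = 54.89 × 344/351 ≈ 53.79 kHz.
Equivalently f₂ = f₀ · (v − v_e)/(v + v_e).
Beat against the emitted tone (with f₀ = 55980 Hz): |f₂ − f₀| = 2v_e·f₀/(v + v_e) = 2 × 7 × 55980/358 ≈ 2189 Hz.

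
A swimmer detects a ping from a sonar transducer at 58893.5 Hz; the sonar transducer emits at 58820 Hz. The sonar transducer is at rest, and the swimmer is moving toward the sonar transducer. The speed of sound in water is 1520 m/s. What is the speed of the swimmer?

f' = f · (v + v_o)/v ⇒ v_o = v · |f'/f − 1|.
v_o = 1520 × |58893.5/58820 − 1| = 1520 × 0.00125 ≈ 1.90 m/s.

1.90 m/s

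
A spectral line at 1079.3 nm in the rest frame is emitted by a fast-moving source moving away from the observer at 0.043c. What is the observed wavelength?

1126.8 nm

Relativistic Doppler for wavelength: λ' = λ₀ · √((1 + β)/(1 − β)).
λ' = 1079.3 × √(1.0430/0.9570) = 1079.3 × 1.04397 ≈ 1126.8 nm.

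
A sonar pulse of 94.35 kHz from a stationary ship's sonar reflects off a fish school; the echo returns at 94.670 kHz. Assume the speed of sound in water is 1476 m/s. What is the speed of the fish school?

Double Doppler shift off a moving reflector: f₂ = f₀ · (v + u)/(v − u) (u > 0 toward emitter).
Rearranging, u = v · (f₂ − f₀)/(f₂ + f₀) = 1476 × 0.320/189.020 ≈ 2.50 m/s.
So the fish school is moving at 2.50 m/s toward the emitter.

2.50 m/s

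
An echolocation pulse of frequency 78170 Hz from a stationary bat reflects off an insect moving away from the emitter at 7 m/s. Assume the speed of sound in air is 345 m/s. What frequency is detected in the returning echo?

The insect first receives the wave as a moving observer: f₁ = f₀ · (v − u)/v = 78170 × (345 − 7)/345 ≈ 76584 Hz.
On reflection it acts as a source moving away from the stationary detector: f₂ = f₁ · v/(v + u) = 76584 × 345/352 ≈ 75061 Hz.
Equivalently f₂ = f₀ · (v − u)/(v + u).

75061 Hz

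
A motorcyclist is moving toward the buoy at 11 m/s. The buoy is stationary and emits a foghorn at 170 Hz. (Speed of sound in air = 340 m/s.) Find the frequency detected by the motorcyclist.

176 Hz

Moving observer, stationary source: f' = f · (v + v_o)/v.
f' = 170 × (340 + 11)/340 = 170 × 351/340 ≈ 176 Hz.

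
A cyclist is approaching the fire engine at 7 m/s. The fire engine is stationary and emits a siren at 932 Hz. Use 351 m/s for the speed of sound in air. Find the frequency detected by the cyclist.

951 Hz

Moving observer, stationary source: f' = f · (v + v_o)/v.
f' = 932 × (351 + 7)/351 = 932 × 358/351 ≈ 951 Hz.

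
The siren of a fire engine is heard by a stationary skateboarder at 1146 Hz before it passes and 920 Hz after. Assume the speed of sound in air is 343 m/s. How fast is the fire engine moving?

38 m/s

f₁/f₂ = (v + v_s)/(v − v_s), so v_s = v · (f₁ − f₂)/(f₁ + f₂).
v_s = 343 × (1146 − 920)/(1146 + 920) = 343 × 226/2066 ≈ 38 m/s.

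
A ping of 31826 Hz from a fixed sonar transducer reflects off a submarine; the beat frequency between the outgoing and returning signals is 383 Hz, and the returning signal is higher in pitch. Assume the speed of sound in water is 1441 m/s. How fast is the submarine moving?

8.6 m/s

Double Doppler shift off a moving reflector: f₂ = f₀ · (v + u)/(v − u) (u > 0 toward emitter).
Returning signal is higher, so f₂ = f₀ + Δf = 31826 + 383 = 32209 Hz.
Rearranging, u = v · (f₂ − f₀)/(f₂ + f₀) = 1441 × 383/64035 ≈ 8.6 m/s.
So the submarine is moving at 8.6 m/s toward the emitter.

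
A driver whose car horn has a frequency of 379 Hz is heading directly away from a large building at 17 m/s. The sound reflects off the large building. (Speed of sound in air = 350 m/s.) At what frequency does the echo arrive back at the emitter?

The large building receives the sound from a moving source: f₁ = f₀ · v/(v + v_e) = 379 × 350/367 ≈ 361 Hz.
On the return leg the driver is a moving observer: f₂ = f₁ · (v − v_e)/v = 361 × 333/350 ≈ 344 Hz.
Equivalently f₂ = f₀ · (v − v_e)/(v + v_e).

344 Hz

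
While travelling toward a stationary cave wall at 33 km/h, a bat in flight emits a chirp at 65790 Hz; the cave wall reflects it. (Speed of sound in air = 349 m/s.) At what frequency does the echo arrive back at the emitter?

33 km/h = 9.167 m/s.
The cave wall receives the sound from a moving source: f₁ = f₀ · v/(v − v_e) = 65790 × 349/339.83 ≈ 67565 Hz.
On the return leg the bat in flight is a moving observer: f₂ = f₁ · (v + v_e)/v = 67565 × 358.17/349 ≈ 69339 Hz.

69339 Hz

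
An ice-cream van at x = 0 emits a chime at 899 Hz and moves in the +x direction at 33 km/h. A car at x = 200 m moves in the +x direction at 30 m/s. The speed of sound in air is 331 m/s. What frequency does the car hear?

841 Hz

33 km/h = 9.167 m/s.
The observer lies on the +x side, so the source is heading toward the observer and the observer is heading away from the source.
Both move, so f' = f · (v − v_o)/(v − v_s).
f' = 899 × (331 − 30)/(331 − 9.167) = 899 × 301/321.83 ≈ 841 Hz.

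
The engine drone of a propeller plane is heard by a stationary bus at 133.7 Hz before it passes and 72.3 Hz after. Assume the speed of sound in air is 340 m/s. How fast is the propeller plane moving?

f₁/f₂ = (v + v_s)/(v − v_s), so v_s = v · (f₁ − f₂)/(f₁ + f₂).
v_s = 340 × (133.7 − 72.3)/(133.7 + 72.3) = 340 × 61.4/206.0 ≈ 101 m/s.

101 m/s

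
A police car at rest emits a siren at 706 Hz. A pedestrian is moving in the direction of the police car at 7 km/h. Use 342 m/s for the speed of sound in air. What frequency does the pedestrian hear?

7 km/h = 1.944 m/s.
Moving observer, stationary source: f' = f · (v + v_o)/v.
f' = 706 × (342 + 1.944)/342 = 706 × 343.94/342 ≈ 710 Hz.

710 Hz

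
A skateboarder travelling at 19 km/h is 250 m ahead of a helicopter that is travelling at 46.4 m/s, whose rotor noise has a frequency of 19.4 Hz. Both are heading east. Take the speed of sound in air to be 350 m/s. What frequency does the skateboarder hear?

22.0 Hz

19 km/h = 5.278 m/s.
The skateboarder is ahead, so the helicopter is moving toward it while the skateboarder is moving away from the helicopter.
General Doppler shift: f' = f · (v − v_o)/(v − v_s).
f' = 19.4 × (350 − 5.278)/(350 − 46.4) = 19.4 × 344.72/303.6 ≈ 22.0 Hz.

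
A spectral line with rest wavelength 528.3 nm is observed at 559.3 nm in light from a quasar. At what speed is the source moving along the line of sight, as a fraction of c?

λ'/λ₀ = 1.0587 > 1 (redshift), so the source is receding.
λ'/λ₀ = √((1 + β)/(1 − β)) for a receding source ⇒ β = (r² − 1)/(r² + 1) with r = λ'/λ₀.
β = (1.1208 − 1)/(1.1208 + 1) ≈ 0.057.

0.057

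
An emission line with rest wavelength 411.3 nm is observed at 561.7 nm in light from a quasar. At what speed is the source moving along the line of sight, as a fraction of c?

0.302c

λ'/λ₀ = 1.3657 > 1 (redshift), so the source is receding.
λ'/λ₀ = √((1 + β)/(1 − β)) for a receding source ⇒ β = (r² − 1)/(r² + 1) with r = λ'/λ₀.
β = (1.8651 − 1)/(1.8651 + 1) ≈ 0.302.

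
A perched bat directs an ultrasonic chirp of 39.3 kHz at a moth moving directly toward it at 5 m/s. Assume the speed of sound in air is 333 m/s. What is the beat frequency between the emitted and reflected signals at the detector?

At the moth (a moving observer), f₁ = f₀ · (v + u)/v = 39.3 × 338/333 ≈ 39.890 kHz.
On reflection it acts as a source moving toward the stationary detector: f₂ = f₁ · v/(v − u) = 39.890 × 333/328 ≈ 40.498 kHz.
Beat frequency (with f₀ = 39300 Hz): |f₂ − f₀| = 2u·f₀/(v − u) = 2 × 5 × 39300/328 ≈ 1198 Hz.

1198 Hz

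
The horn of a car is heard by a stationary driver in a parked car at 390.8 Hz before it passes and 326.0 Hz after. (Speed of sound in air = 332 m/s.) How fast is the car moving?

f₁/f₂ = (v + v_s)/(v − v_s), so v_s = v · (f₁ − f₂)/(f₁ + f₂).
v_s = 332 × (390.8 − 326.0)/(390.8 + 326.0) = 332 × 64.8/716.8 ≈ 30 m/s.

30 m/s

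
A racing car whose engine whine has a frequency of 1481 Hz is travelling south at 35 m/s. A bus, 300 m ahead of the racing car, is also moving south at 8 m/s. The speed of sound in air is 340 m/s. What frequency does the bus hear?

1612 Hz

The bus is ahead, so the racing car is moving toward it while the bus is moving away from the racing car.
Both move, so f' = f · (v − v_o)/(v − v_s).
f' = 1481 × (340 − 8)/(340 − 35) = 1481 × 332/305 ≈ 1612 Hz.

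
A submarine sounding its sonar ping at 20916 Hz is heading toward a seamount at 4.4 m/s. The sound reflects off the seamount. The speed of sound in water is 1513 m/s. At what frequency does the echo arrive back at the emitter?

21038 Hz

The seamount receives the sound from a moving source: f₁ = f₀ · v/(v − v_e) = 20916 × 1513/1508.6 ≈ 20977 Hz.
On the return leg the submarine is a moving observer: f₂ = f₁ · (v + v_e)/v = 20977 × 1517.4/1513 ≈ 21038 Hz.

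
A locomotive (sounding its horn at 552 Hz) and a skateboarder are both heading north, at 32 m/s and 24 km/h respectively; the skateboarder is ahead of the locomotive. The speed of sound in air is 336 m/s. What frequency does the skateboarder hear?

598 Hz

24 km/h = 6.667 m/s.
The skateboarder is ahead, so the locomotive is moving toward it while the skateboarder is moving away from the locomotive.
General Doppler shift: f' = f · (v − v_o)/(v − v_s).
f' = 552 × (336 − 6.667)/(336 − 32) = 552 × 329.33/304 ≈ 598 Hz.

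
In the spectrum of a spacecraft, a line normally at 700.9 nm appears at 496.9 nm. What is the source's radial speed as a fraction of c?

λ'/λ₀ = 0.7089 < 1 (blueshift), so the source is approaching.
λ'/λ₀ = √((1 − β)/(1 + β)) for an approaching source ⇒ β = (1 − r²)/(1 + r²) with r = λ'/λ₀.
β = (1 − 0.5026)/(1 + 0.5026) ≈ 0.331.

0.331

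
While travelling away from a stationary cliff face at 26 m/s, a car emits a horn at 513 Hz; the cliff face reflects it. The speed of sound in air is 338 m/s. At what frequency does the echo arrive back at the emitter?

The cliff face receives the sound from a moving source: f₁ = f₀ · v/(v + v_e) = 513 × 338/364 ≈ 476 Hz.
On the return leg the car is a moving observer: f₂ = f₁ · (v − v_e)/v = 476 × 312/338 ≈ 440 Hz.

440 Hz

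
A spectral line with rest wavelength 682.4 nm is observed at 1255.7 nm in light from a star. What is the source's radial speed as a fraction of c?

λ'/λ₀ = 1.8401 > 1 (redshift), so the source is receding.
λ'/λ₀ = √((1 + β)/(1 − β)) for a receding source ⇒ β = (r² − 1)/(r² + 1) with r = λ'/λ₀.
β = (3.3861 − 1)/(3.3861 + 1) ≈ 0.544.

0.544c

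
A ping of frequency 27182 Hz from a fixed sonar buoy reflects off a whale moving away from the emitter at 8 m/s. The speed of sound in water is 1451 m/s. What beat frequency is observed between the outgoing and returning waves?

298 Hz

At the whale (a moving observer), f₁ = f₀ · (v − u)/v = 27182 × 1443/1451 ≈ 27032 Hz.
The reflection then acts as a moving source: f₂ = f₁ · v/(v + u) ≈ 26884 Hz.
Equivalently f₂ = f₀ · (v − u)/(v + u).
Beat frequency: |f₂ − f₀| = 2u·f₀/(v + u) = 2 × 8 × 27182/1459 ≈ 298 Hz.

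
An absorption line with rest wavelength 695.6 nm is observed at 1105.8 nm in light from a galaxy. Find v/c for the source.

λ'/λ₀ = 1.5897 > 1 (redshift), so the source is receding.
λ'/λ₀ = √((1 + β)/(1 − β)) for a receding source ⇒ β = (r² − 1)/(r² + 1) with r = λ'/λ₀.
β = (2.5272 − 1)/(2.5272 + 1) ≈ 0.433.

0.433c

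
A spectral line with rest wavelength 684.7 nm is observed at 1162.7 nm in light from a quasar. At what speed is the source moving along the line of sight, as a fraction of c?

λ'/λ₀ = 1.6981 > 1 (redshift), so the source is receding.
λ'/λ₀ = √((1 + β)/(1 − β)) for a receding source ⇒ β = (r² − 1)/(r² + 1) with r = λ'/λ₀.
β = (2.8836 − 1)/(2.8836 + 1) ≈ 0.485.

0.485c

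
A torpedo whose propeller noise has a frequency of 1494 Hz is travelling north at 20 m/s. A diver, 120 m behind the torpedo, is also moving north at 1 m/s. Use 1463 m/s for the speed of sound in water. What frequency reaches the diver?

The diver is behind, so the torpedo is moving away from it while the diver is moving toward the torpedo.
General Doppler shift: f' = f · (v + v_o)/(v + v_s).
f' = 1494 × (1463 + 1)/(1463 + 20) = 1494 × 1464/1483 ≈ 1475 Hz.

1475 Hz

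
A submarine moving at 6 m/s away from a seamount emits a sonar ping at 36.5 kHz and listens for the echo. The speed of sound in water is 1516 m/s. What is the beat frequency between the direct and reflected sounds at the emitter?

288 Hz

The seamount receives the sound from a moving source: f₁ = f₀ · v/(v + v_e) = 36.5 × 1516/1522 ≈ 36.356 kHz.
On the return leg the submarine is a moving observer: f₂ = f₁ · (v − v_e)/v = 36.356 × 1510/1516 ≈ 36.212 kHz.
Beat against the emitted tone (with f₀ = 36500 Hz): |f₂ − f₀| = 2v_e·f₀/(v + v_e) = 2 × 6 × 36500/1522 ≈ 288 Hz.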